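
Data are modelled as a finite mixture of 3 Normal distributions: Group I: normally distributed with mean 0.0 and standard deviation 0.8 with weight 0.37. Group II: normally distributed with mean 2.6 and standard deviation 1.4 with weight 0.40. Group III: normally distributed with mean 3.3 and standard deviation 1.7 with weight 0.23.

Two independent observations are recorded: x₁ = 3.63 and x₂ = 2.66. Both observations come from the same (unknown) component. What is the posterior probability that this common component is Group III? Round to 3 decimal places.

0.319

The responsibility of component k is π_k f_k(x) divided by Σ_j π_j f_j(x).
Since both observations come from the same component, the likelihood for component k is f_k(x₁)·f_k(x₂).
  p_I = [1.68654e-05] × [0.00198208] = 3.34285e-08
  p_II = [0.217393] × [0.284697] = 0.0618912
  p_III = [0.230292] × [0.218617] = 0.0503458
Weight by the priors:
  π_I·p_I = 0.37 × 3.34285e-08 = 1.23686e-08
  π_II·p_II = 0.40 × 0.0618912 = 0.0247565
  π_III·p_III = 0.23 × 0.0503458 = 0.0115795
Denominator: 1.23686e-08 + 0.0247565 + 0.0115795 = 0.036336
P(Group III | x₁,x₂) ≈ 0.319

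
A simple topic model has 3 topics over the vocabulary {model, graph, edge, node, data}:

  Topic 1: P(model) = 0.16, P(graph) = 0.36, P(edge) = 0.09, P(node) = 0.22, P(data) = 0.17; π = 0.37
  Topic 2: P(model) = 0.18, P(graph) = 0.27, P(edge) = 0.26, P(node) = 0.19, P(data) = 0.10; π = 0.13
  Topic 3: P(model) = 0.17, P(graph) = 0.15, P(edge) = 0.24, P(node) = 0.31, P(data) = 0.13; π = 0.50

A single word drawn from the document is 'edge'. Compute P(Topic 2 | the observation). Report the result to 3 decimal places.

Apply Bayes' rule: the posterior for each component is proportional to its prior times its likelihood at x.
Component likelihoods at x = 'edge':
  f_1 = P(edge | comp) = 0.09
  f_2 = P(edge | comp) = 0.26
  f_3 = P(edge | comp) = 0.24
Weight by the priors:
  π_1·f_1 = 0.37 × 0.09 = 0.0333
  π_2·f_2 = 0.13 × 0.26 = 0.0338
  π_3·f_3 = 0.50 × 0.24 = 0.12
Marginal: 0.0333 + 0.0338 + 0.12 = 0.1871
Responsibility of Topic 2: 0.0338 / 0.1871 ≈ 0.181

0.181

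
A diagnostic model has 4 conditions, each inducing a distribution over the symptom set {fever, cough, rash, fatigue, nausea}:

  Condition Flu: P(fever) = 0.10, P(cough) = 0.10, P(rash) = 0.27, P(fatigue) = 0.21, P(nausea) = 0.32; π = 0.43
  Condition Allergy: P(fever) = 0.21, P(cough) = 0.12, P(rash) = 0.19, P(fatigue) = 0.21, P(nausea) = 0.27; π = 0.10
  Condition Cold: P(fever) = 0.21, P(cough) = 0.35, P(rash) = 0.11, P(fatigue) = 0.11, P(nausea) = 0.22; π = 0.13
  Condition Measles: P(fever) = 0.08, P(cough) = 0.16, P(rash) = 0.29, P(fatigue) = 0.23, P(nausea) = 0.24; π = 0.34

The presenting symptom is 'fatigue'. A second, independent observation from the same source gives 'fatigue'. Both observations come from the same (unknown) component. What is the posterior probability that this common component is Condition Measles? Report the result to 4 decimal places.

0.4189

Apply Bayes' rule: the posterior for each component is proportional to its prior times its likelihood at x.
Since both observations come from the same component, the likelihood for component k is f_k(x₁)·f_k(x₂).
  p_Flu = [P(fatigue | comp) = 0.21] × [0.21] = 0.0441
  p_Allergy = [P(fatigue | comp) = 0.21] × [0.21] = 0.0441
  p_Cold = [P(fatigue | comp) = 0.11] × [0.11] = 0.0121
  p_Measles = [P(fatigue | comp) = 0.23] × [0.23] = 0.0529
Unnormalised posteriors:
  π_Flu·p_Flu = 0.43 × 0.0441 = 0.018963
  π_Allergy·p_Allergy = 0.10 × 0.0441 = 0.00441
  π_Cold·p_Cold = 0.13 × 0.0121 = 0.001573
  π_Measles·p_Measles = 0.34 × 0.0529 = 0.017986
Marginal: 0.018963 + 0.00441 + 0.001573 + 0.017986 = 0.042932
So the posterior for Condition Measles is 0.017986 / 0.042932 ≈ 0.4189.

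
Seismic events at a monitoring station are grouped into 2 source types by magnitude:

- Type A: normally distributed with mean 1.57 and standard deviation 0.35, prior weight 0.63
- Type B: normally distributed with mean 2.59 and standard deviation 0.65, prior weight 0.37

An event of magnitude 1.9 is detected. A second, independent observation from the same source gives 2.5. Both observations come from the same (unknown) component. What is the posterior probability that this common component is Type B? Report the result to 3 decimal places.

0.836

Posterior ∝ prior × likelihood, so P(k | x) ∝ π_k f_k(x); normalise over all components.
Since both observations come from the same component, the likelihood for component k is f_k(x₁)·f_k(x₂).
  f_A = [0.730807] × [0.033396] = 0.024406
  f_B = [0.349383] × [0.607902] = 0.21239
Multiply by the mixture weights:
  π_A·f_A = 0.63 × 0.024406 = 0.0153758
  π_B·f_B = 0.37 × 0.21239 = 0.0785845
Normaliser: 0.0153758 + 0.0785845 = 0.0939602
P(Type B | x₁, x₂) = 0.0785845 / 0.0939602 ≈ 0.836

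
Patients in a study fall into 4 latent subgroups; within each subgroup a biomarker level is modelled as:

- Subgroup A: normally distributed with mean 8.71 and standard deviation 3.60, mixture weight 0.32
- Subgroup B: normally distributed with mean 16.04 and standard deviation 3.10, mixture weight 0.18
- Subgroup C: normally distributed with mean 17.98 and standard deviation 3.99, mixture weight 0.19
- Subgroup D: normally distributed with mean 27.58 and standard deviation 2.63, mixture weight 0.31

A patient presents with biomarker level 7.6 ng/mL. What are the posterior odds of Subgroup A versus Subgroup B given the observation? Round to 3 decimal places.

59.413

Posterior odds = (π_i f_i(x)) / (π_j f_j(x)); the normalising sum cancels.
Normal densities:
  L_A = 0.105673
  L_B = 0.00316196
  L_C = 0.00339097
  L_D = 4.45213e-14
Posterior odds = (π_A·L_A) / (π_B·L_B) = (0.32·0.105673) / (0.18·0.00316196) = 0.0338153 / 0.000569153 ≈ 59.413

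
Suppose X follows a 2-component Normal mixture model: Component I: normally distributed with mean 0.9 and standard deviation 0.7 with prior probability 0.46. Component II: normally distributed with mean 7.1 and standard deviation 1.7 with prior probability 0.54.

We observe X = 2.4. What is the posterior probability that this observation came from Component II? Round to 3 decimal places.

P(component k | x) = π_k·f_k(x) / marginal(x), where marginal(x) = Σ_j π_j·f_j(x).
Normal densities:
  p_I = (1/(0.7·√(2π)))·exp(−(2.4−0.9)²/(2·0.7²)) = 0.569918·exp(-2.29592) = 0.057373
  p_II = (1/(1.7·√(2π)))·exp(−(2.4−7.1)²/(2·1.7²)) = 0.234672·exp(-3.82180) = 0.00513659
Multiply by the mixture weights:
  π_I·p_I = 0.46 × 0.057373 = 0.0263916
  π_II·p_II = 0.54 × 0.00513659 = 0.00277376
Normaliser: 0.0263916 + 0.00277376 = 0.0291653
P(Component II | data) = 0.00277376 / 0.0291653 ≈ 0.095

0.095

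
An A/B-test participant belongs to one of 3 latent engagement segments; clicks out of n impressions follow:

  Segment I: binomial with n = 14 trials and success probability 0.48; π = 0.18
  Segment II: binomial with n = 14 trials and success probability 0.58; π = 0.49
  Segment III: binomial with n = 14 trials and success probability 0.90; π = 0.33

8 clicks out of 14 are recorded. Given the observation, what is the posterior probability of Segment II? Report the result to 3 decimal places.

0.772

The responsibility of component k is π_k f_k(x) divided by Σ_j π_j f_j(x).
Evaluate each component's likelihood at the observed value:
  L_I = C(14,8)·0.48^8·0.52^6 = 3003·0.00281793·0.0197706 = 0.167304
  L_II = C(14,8)·0.58^8·0.42^6 = 3003·0.0128063·0.00548903 = 0.211094
  L_III = C(14,8)·0.90^8·0.10^6 = 3003·0.430467·1e-06 = 0.00129269
Multiply by the mixture weights:
  π_I·L_I = 0.18 × 0.167304 = 0.0301146
  π_II·L_II = 0.49 × 0.211094 = 0.103436
  π_III·L_III = 0.33 × 0.00129269 = 0.000426589
Denominator: 0.0301146 + 0.103436 + 0.000426589 = 0.133977
P(Segment II | x) = 0.103436 / 0.133977 ≈ 0.772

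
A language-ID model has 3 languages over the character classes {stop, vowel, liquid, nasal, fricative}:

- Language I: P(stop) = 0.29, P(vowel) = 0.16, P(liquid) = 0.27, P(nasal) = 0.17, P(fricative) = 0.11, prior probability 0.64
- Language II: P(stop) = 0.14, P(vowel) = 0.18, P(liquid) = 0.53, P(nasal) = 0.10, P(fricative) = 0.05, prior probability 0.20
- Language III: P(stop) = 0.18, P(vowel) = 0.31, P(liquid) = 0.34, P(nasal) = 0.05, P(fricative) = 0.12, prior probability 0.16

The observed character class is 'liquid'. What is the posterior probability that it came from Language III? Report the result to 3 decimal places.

The responsibility of component k is π_k f_k(x) divided by Σ_j π_j f_j(x).
Evaluate each component's likelihood at the observed value:
  f_I = P(liquid | comp) = 0.27
  f_II = P(liquid | comp) = 0.53
  f_III = P(liquid | comp) = 0.34
Unnormalised posteriors:
  π_I·f_I = 0.64 × 0.27 = 0.1728
  π_II·f_II = 0.20 × 0.53 = 0.106
  π_III·f_III = 0.16 × 0.34 = 0.0544
Evidence: 0.1728 + 0.106 + 0.0544 = 0.3332
So the posterior for Language III is 0.0544 / 0.3332 ≈ 0.163.

0.163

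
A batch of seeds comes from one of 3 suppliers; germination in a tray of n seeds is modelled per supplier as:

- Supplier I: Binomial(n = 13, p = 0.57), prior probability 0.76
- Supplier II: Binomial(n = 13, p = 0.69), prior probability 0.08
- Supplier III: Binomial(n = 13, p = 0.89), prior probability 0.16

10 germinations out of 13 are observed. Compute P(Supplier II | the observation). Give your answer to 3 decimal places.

0.170

The responsibility of component k is P(Z=k) f_k(x) divided by Σ_j P(Z=j) f_j(x).
Evaluate each component's likelihood at the observed value:
  L_I = C(13,10)·0.57^10·0.43^3 = 286·0.00362033·0.079507 = 0.0823228
  L_II = C(13,10)·0.69^10·0.31^3 = 286·0.0244619·0.029791 = 0.208421
  L_III = C(13,10)·0.89^10·0.11^3 = 286·0.311817·0.001331 = 0.118698
Weight by the priors:
  P(Z=I)·L_I = 0.76 × 0.0823228 = 0.0625653
  P(Z=II)·L_II = 0.08 × 0.208421 = 0.0166737
  P(Z=III)·L_III = 0.16 × 0.118698 = 0.0189917
Sum: 0.0625653 + 0.0166737 + 0.0189917 = 0.0982307
P(Supplier II | 10 germinations out of 13) = 0.0166737 / 0.0982307 ≈ 0.170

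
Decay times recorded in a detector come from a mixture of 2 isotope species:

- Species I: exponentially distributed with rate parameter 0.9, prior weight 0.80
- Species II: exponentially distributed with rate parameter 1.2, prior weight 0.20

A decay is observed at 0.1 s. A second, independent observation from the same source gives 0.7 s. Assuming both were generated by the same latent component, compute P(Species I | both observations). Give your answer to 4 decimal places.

0.7410

Posterior ∝ prior × likelihood, so P(k | x) ∝ π_k f_k(x); normalise over all components.
Since both observations come from the same component, the likelihood for component k is f_k(x₁)·f_k(x₂).
  L_I = [0.9·e^(−0.9·0.1) = 0.9·e^(−0.0900) = 0.822538] × [0.479333] = 0.394269
  L_II = [1.2·e^(−1.2·0.1) = 1.2·e^(−0.1200) = 1.0643] × [0.518053] = 0.551366
Multiply by the mixture weights:
  π_I·L_I = 0.80 × 0.394269 = 0.315415
  π_II·L_II = 0.20 × 0.551366 = 0.110273
Normaliser: 0.315415 + 0.110273 = 0.425689
P(Species I | x₁,x₂) ≈ 0.7410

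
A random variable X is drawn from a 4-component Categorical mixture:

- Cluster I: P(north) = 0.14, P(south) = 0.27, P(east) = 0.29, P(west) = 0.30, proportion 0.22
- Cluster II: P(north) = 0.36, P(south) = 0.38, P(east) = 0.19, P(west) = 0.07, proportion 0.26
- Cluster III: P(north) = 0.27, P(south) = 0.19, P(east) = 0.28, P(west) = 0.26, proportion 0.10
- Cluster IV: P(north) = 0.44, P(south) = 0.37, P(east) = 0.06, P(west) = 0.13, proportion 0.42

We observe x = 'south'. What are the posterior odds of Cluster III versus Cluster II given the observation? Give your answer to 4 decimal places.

Since P(k|x) ∝ π_k f_k(x), the posterior odds are π_i f_i(x) / (π_j f_j(x)).
Component likelihoods at x = 'south':
  L_I = P(south | comp) = 0.27
  L_II = P(south | comp) = 0.38
  L_III = P(south | comp) = 0.19
  L_IV = P(south | comp) = 0.37
0.019 / 0.0988 ≈ 0.1923

0.1923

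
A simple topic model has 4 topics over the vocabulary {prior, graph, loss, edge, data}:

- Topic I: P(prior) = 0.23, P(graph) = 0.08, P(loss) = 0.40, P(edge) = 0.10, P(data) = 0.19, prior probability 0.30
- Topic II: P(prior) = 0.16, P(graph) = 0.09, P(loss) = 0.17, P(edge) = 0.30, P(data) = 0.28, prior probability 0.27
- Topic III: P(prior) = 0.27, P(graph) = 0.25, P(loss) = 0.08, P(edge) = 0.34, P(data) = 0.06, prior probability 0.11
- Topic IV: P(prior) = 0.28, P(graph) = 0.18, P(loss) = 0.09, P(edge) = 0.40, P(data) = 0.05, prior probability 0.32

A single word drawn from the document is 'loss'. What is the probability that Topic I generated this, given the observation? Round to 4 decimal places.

Posterior ∝ prior × likelihood, so P(k | x) ∝ π_k f_k(x); normalise over all components.
Evaluate each component's likelihood at the observed value:
  L_I = P(loss | comp) = 0.40
  L_II = P(loss | comp) = 0.17
  L_III = P(loss | comp) = 0.08
  L_IV = P(loss | comp) = 0.09
Multiply by the mixture weights:
  π_I·L_I = 0.30 × 0.4 = 0.12
  π_II·L_II = 0.27 × 0.17 = 0.0459
  π_III·L_III = 0.11 × 0.08 = 0.0088
  π_IV·L_IV = 0.32 × 0.09 = 0.0288
Normaliser: 0.12 + 0.0459 + 0.0088 + 0.0288 = 0.2035
So the posterior for Topic I is 0.12 / 0.2035 ≈ 0.5897.

0.5897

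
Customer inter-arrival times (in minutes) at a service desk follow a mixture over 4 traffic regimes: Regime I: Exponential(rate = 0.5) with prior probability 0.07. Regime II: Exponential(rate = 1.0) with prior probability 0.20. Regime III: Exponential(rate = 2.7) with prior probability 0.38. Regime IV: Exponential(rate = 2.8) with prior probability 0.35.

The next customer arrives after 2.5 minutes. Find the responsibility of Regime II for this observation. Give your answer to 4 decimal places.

Posterior ∝ prior × likelihood, so P(k | x) ∝ π_k f_k(x); normalise over all components.
Component likelihoods at x = 2.5 minutes:
  f_I = 0.5·e^(−0.5·2.5) = 0.5·e^(−1.2500) = 0.143252
  f_II = 1.0·e^(−1.0·2.5) = 1.0·e^(−2.5000) = 0.082085
  f_III = 2.7·e^(−2.7·2.5) = 2.7·e^(−6.7500) = 0.00316137
  f_IV = 2.8·e^(−2.8·2.5) = 2.8·e^(−7.0000) = 0.00255327
Weight by the priors:
  π_I·f_I = 0.07 × 0.143252 = 0.0100277
  π_II·f_II = 0.20 × 0.082085 = 0.016417
  π_III·f_III = 0.38 × 0.00316137 = 0.00120132
  π_IV·f_IV = 0.35 × 0.00255327 = 0.000893644
Normaliser: 0.0100277 + 0.016417 + 0.00120132 + 0.000893644 = 0.0285396
P(Regime II | data) = 0.016417 / 0.0285396 ≈ 0.5752

0.5752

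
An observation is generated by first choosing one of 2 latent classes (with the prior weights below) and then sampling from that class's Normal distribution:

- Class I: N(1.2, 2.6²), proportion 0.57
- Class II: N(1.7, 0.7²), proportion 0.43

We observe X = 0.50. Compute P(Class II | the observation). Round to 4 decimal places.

0.4006

P(component k | x) = w_k·f_k(x) / marginal(x), where marginal(x) = Σ_j w_j·f_j(x).
Normal densities:
  p_I = (1/(2.6·√(2π)))·exp(−(0.50−1.2)²/(2·2.6²)) = 0.153439·exp(-0.03624) = 0.147978
  p_II = (1/(0.7·√(2π)))·exp(−(0.50−1.7)²/(2·0.7²)) = 0.569918·exp(-1.46939) = 0.131119
Weight by the priors:
  w_I·p_I = 0.57 × 0.147978 = 0.0843474
  w_II·p_II = 0.43 × 0.131119 = 0.0563811
Normaliser: 0.0843474 + 0.0563811 = 0.140728
P(Class II | 0.50) = 0.0563811 / 0.140728 ≈ 0.4006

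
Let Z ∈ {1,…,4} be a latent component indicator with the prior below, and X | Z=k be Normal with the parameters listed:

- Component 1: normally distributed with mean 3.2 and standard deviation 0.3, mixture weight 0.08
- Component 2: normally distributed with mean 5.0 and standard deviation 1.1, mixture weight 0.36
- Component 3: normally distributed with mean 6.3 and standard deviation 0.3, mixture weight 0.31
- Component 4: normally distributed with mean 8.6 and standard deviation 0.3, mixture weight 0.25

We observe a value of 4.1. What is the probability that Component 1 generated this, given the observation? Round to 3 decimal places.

0.012

P(component k | x) = P(Z=k)·f_k(x) / marginal(x), where marginal(x) = Σ_j P(Z=j)·f_j(x).
Normal densities:
  L_1 = (1/(0.3·√(2π)))·exp(−(4.1−3.2)²/(2·0.3²)) = 1.329808·exp(-4.50000) = 0.0147728
  L_2 = (1/(1.1·√(2π)))·exp(−(4.1−5.0)²/(2·1.1²)) = 0.362675·exp(-0.33471) = 0.25951
  L_3 = (1/(0.3·√(2π)))·exp(−(4.1−6.3)²/(2·0.3²)) = 1.329808·exp(-26.88889) = 2.79314e-12
  L_4 = (1/(0.3·√(2π)))·exp(−(4.1−8.6)²/(2·0.3²)) = 1.329808·exp(-112.50000) = 1.84357e-49
Unnormalised posteriors:
  P(Z=1)·L_1 = 0.08 × 0.0147728 = 0.00118183
  P(Z=2)·L_2 = 0.36 × 0.25951 = 0.0934237
  P(Z=3)·L_3 = 0.31 × 2.79314e-12 = 8.65873e-13
  P(Z=4)·L_4 = 0.25 × 1.84357e-49 = 4.60892e-50
Evidence: 0.00118183 + 0.0934237 + 8.65873e-13 + 4.60892e-50 = 0.0946055
P(Component 1 | x) = 0.00118183 / 0.0946055 ≈ 0.012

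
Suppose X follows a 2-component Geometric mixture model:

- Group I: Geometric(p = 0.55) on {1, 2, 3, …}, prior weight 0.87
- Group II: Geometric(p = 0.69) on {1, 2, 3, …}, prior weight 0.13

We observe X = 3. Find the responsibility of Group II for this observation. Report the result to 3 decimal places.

0.082

P(component k | x) = π_k·f_k(x) / marginal(x), where marginal(x) = Σ_j π_j·f_j(x).
Evaluate each component's likelihood at the observed value:
  p_I = 0.55·(1−0.55)^2 = 0.55·0.2025 = 0.111375
  p_II = 0.69·(1−0.69)^2 = 0.69·0.0961 = 0.066309
Weight by the priors:
  π_I·p_I = 0.87 × 0.111375 = 0.0968962
  π_II·p_II = 0.13 × 0.066309 = 0.00862017
Marginal: 0.0968962 + 0.00862017 = 0.105516
Responsibility of Group II: 0.00862017 / 0.105516 ≈ 0.082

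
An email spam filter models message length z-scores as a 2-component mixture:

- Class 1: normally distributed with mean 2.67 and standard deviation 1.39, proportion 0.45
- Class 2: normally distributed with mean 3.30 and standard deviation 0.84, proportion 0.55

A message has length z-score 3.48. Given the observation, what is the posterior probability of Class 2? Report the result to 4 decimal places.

The responsibility of component k is π_k f_k(x) divided by Σ_j π_j f_j(x).
Normal densities:
  p_1 = 0.24219
  p_2 = 0.464151
Multiply by the mixture weights:
  π_1·p_1 = 0.45 × 0.24219 = 0.108986
  π_2·p_2 = 0.55 × 0.464151 = 0.255283
Normaliser: 0.108986 + 0.255283 = 0.364269
Responsibility of Class 2: 0.255283 / 0.364269 ≈ 0.7008

0.7008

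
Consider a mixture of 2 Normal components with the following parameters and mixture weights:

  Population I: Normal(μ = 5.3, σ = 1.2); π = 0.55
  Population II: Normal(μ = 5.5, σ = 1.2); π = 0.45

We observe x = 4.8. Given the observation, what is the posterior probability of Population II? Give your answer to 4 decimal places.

The responsibility of component k is P(Z=k) f_k(x) divided by Σ_j P(Z=j) f_j(x).
Normal densities:
  p_I = 0.30481
  p_II = 0.280439
Unnormalised posteriors:
  P(Z=I)·p_I = 0.55 × 0.30481 = 0.167646
  P(Z=II)·p_II = 0.45 × 0.280439 = 0.126198
Marginal: 0.167646 + 0.126198 = 0.293843
P(Population II | data) = 0.126198 / 0.293843 ≈ 0.4295

0.4295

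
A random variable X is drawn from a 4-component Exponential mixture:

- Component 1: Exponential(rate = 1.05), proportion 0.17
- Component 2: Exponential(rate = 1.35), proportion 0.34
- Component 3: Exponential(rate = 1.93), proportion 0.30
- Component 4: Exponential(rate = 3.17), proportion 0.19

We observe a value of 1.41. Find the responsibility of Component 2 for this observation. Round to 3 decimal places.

The responsibility of component k is P(Z=k) f_k(x) divided by Σ_j P(Z=j) f_j(x).
Exponential densities:
  p_1 = 1.05·e^(−1.05·1.41) = 1.05·e^(−1.4805) = 0.2389
  p_2 = 1.35·e^(−1.35·1.41) = 1.35·e^(−1.9035) = 0.201212
  p_3 = 1.93·e^(−1.93·1.41) = 1.93·e^(−2.7213) = 0.126973
  p_4 = 3.17·e^(−3.17·1.41) = 3.17·e^(−4.4697) = 0.0362989
Prior × likelihood for each component:
  P(Z=1)·p_1 = 0.17 × 0.2389 = 0.040613
  P(Z=2)·p_2 = 0.34 × 0.201212 = 0.0684121
  P(Z=3)·p_3 = 0.30 × 0.126973 = 0.0380919
  P(Z=4)·p_4 = 0.19 × 0.0362989 = 0.00689679
Denominator: 0.040613 + 0.0684121 + 0.0380919 + 0.00689679 = 0.154014
So the posterior for Component 2 is 0.0684121 / 0.154014 ≈ 0.444.

0.444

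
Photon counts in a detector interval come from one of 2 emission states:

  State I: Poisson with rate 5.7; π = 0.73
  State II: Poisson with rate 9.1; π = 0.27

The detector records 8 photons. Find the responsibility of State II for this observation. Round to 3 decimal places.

Apply Bayes' rule: the posterior for each component is proportional to its prior times its likelihood at x.
Evaluate each component's likelihood at the observed value:
  L_I = 0.0924698
  L_II = 0.130236
Multiply by the mixture weights:
  π_I·L_I = 0.73 × 0.0924698 = 0.0675029
  π_II·L_II = 0.27 × 0.130236 = 0.0351637
Denominator: 0.0675029 + 0.0351637 = 0.102667
P(State II | data) = 0.0351637 / 0.102667 ≈ 0.343

0.343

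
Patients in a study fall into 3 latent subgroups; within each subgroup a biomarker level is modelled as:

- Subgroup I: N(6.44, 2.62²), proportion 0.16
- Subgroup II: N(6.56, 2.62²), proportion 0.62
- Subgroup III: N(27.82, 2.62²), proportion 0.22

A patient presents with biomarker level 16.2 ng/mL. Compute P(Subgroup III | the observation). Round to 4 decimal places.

Posterior ∝ prior × likelihood, so P(k | x) ∝ P(Z=k) f_k(x); normalise over all components.
Component likelihoods at x = 16.2 ng/mL:
  f_I = 0.000147654
  f_II = 0.00017494
  f_III = 8.15211e-06
Weight by the priors:
  P(Z=I)·f_I = 0.16 × 0.000147654 = 2.36247e-05
  P(Z=II)·f_II = 0.62 × 0.00017494 = 0.000108463
  P(Z=III)·f_III = 0.22 × 8.15211e-06 = 1.79347e-06
Marginal: 2.36247e-05 + 0.000108463 + 1.79347e-06 = 0.000133881
P(Subgroup III | 16.2 ng/mL) ≈ 0.0134

0.0134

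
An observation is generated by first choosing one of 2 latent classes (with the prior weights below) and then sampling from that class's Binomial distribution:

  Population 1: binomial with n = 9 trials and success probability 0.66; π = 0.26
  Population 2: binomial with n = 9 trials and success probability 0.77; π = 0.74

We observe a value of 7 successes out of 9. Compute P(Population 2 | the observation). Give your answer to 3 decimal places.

0.793

By Bayes' theorem, P(k | x) = w_k f_k(x) / Σ_j w_j f_j(x).
Evaluate each component's likelihood at the observed value:
  p_1 = C(9,7)·0.66^7·0.34^2 = 36·0.0545516·0.1156 = 0.227022
  p_2 = C(9,7)·0.77^7·0.23^2 = 36·0.160485·0.0529 = 0.305628
Prior × likelihood for each component:
  w_1·p_1 = 0.26 × 0.227022 = 0.0590257
  w_2·p_2 = 0.74 × 0.305628 = 0.226165
Denominator: 0.0590257 + 0.226165 = 0.28519
So the posterior for Population 2 is 0.226165 / 0.28519 ≈ 0.793.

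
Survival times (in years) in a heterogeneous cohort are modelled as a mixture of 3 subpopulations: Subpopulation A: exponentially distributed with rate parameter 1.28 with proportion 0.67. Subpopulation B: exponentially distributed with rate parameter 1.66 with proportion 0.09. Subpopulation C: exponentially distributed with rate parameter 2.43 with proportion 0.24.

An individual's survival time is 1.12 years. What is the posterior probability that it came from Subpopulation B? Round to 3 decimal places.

The responsibility of component k is π_k f_k(x) divided by Σ_j π_j f_j(x).
Exponential densities:
  p_A = 0.305215
  p_B = 0.258623
  p_C = 0.15982
Unnormalised posteriors:
  π_A·p_A = 0.67 × 0.305215 = 0.204494
  π_B·p_B = 0.09 × 0.258623 = 0.0232761
  π_C·p_C = 0.24 × 0.15982 = 0.0383567
Evidence: 0.204494 + 0.0232761 + 0.0383567 = 0.266127
Responsibility of Subpopulation B: 0.0232761 / 0.266127 ≈ 0.087

0.087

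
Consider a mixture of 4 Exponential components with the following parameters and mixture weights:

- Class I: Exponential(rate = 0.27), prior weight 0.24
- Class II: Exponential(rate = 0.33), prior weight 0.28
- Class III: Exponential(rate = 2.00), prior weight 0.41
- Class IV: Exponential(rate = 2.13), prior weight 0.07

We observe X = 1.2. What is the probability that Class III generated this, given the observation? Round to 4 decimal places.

By Bayes' theorem, P(k | x) = w_k f_k(x) / Σ_j w_j f_j(x).
Component likelihoods at x = 1.2:
  f_I = 0.27·e^(−0.27·1.2) = 0.27·e^(−0.3240) = 0.195278
  f_II = 0.33·e^(−0.33·1.2) = 0.33·e^(−0.3960) = 0.222092
  f_III = 2.00·e^(−2.00·1.2) = 2.00·e^(−2.4000) = 0.181436
  f_IV = 2.13·e^(−2.13·1.2) = 2.13·e^(−2.5560) = 0.165319
Prior × likelihood for each component:
  w_I·f_I = 0.24 × 0.195278 = 0.0468666
  w_II·f_II = 0.28 × 0.222092 = 0.0621858
  w_III·f_III = 0.41 × 0.181436 = 0.0743887
  w_IV·f_IV = 0.07 × 0.165319 = 0.0115723
Denominator: 0.0468666 + 0.0621858 + 0.0743887 + 0.0115723 = 0.195013
So the posterior for Class III is 0.0743887 / 0.195013 ≈ 0.3815.

0.3815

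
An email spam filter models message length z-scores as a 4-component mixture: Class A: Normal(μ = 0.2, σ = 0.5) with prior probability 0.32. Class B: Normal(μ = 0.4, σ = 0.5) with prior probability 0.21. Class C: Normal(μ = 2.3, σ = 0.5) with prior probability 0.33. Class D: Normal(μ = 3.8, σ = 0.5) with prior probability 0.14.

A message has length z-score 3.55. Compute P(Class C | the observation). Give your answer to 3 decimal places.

The responsibility of component k is π_k f_k(x) divided by Σ_j π_j f_j(x).
Evaluate each component's likelihood at the observed value:
  p_A = (1/(0.5·√(2π)))·exp(−(3.55−0.2)²/(2·0.5²)) = 0.797885·exp(-22.44500) = 1.42627e-10
  p_B = (1/(0.5·√(2π)))·exp(−(3.55−0.4)²/(2·0.5²)) = 0.797885·exp(-19.84500) = 1.92029e-09
  p_C = (1/(0.5·√(2π)))·exp(−(3.55−2.3)²/(2·0.5²)) = 0.797885·exp(-3.12500) = 0.0350566
  p_D = (1/(0.5·√(2π)))·exp(−(3.55−3.8)²/(2·0.5²)) = 0.797885·exp(-0.12500) = 0.704131
Weight by the priors:
  π_A·p_A = 0.32 × 1.42627e-10 = 4.56405e-11
  π_B·p_B = 0.21 × 1.92029e-09 = 4.0326e-10
  π_C·p_C = 0.33 × 0.0350566 = 0.0115687
  π_D·p_D = 0.14 × 0.704131 = 0.0985783
Sum: 4.56405e-11 + 4.0326e-10 + 0.0115687 + 0.0985783 = 0.110147
Responsibility of Class C: 0.0115687 / 0.110147 ≈ 0.105

0.105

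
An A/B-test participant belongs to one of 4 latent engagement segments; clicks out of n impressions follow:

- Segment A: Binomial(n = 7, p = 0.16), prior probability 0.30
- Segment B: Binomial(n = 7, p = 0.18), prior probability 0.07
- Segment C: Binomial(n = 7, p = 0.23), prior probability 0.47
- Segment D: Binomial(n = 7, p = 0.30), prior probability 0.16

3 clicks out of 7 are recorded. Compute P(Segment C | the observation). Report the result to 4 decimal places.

Apply Bayes' rule: the posterior for each component is proportional to its prior times its likelihood at x.
Evaluate each component's likelihood at the observed value:
  f_A = C(7,3)·0.16^3·0.84^4 = 35·0.004096·0.497871 = 0.0713748
  f_B = C(7,3)·0.18^3·0.82^4 = 35·0.005832·0.452122 = 0.0922871
  f_C = C(7,3)·0.23^3·0.77^4 = 35·0.012167·0.35153 = 0.149697
  f_D = C(7,3)·0.30^3·0.70^4 = 35·0.027·0.2401 = 0.226894
Multiply by the mixture weights:
  π_A·f_A = 0.30 × 0.0713748 = 0.0214125
  π_B·f_B = 0.07 × 0.0922871 = 0.0064601
  π_C·f_C = 0.47 × 0.149697 = 0.0703578
  π_D·f_D = 0.16 × 0.226894 = 0.0363031
Evidence: 0.0214125 + 0.0064601 + 0.0703578 + 0.0363031 = 0.134533
Responsibility of Segment C: 0.0703578 / 0.134533 ≈ 0.5230

0.5230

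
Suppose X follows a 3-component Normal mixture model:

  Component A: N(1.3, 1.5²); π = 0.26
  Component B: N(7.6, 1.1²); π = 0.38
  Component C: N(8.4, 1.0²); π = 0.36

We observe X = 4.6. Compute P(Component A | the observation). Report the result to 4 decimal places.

Posterior ∝ prior × likelihood, so P(k | x) ∝ w_k f_k(x); normalise over all components.
Evaluate each component's likelihood at the observed value:
  L_A = 0.0236497
  L_B = 0.00879777
  L_C = 0.000291947
Unnormalised posteriors:
  w_A·L_A = 0.26 × 0.0236497 = 0.00614893
  w_B·L_B = 0.38 × 0.00879777 = 0.00334315
  w_C·L_C = 0.36 × 0.000291947 = 0.000105101
Sum: 0.00614893 + 0.00334315 + 0.000105101 = 0.00959718
P(Component A | x) ≈ 0.6407

0.6407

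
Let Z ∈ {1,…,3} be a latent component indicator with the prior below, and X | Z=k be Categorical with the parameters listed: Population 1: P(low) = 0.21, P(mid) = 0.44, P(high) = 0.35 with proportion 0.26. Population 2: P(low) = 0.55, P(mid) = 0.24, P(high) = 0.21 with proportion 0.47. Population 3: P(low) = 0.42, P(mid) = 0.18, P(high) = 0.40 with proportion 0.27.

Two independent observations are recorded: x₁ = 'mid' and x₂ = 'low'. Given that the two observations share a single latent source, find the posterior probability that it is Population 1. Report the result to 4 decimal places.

Posterior ∝ prior × likelihood, so P(k | x) ∝ π_k f_k(x); normalise over all components.
Since both observations come from the same component, the likelihood for component k is f_k(x₁)·f_k(x₂).
  p_1 = [P(mid | comp) = 0.44] × [0.21] = 0.0924
  p_2 = [P(mid | comp) = 0.24] × [0.55] = 0.132
  p_3 = [P(mid | comp) = 0.18] × [0.42] = 0.0756
Prior × likelihood for each component:
  π_1·p_1 = 0.26 × 0.0924 = 0.024024
  π_2·p_2 = 0.47 × 0.132 = 0.06204
  π_3·p_3 = 0.27 × 0.0756 = 0.020412
Denominator: 0.024024 + 0.06204 + 0.020412 = 0.106476
Responsibility of Population 1: 0.024024 / 0.106476 ≈ 0.2256

0.2256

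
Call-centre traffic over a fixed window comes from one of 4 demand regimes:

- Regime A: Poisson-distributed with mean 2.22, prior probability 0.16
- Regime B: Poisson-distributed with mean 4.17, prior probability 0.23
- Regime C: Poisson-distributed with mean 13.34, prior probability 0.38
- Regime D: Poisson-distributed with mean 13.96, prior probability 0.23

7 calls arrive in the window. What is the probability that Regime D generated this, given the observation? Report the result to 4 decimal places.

0.1380

The responsibility of component k is π_k f_k(x) divided by Σ_j π_j f_j(x).
Evaluate each component's likelihood at the observed value:
  f_A = e^(−2.22)·2.22^7/7! = 0.00572673
  f_B = e^(−4.17)·4.17^7/7! = 0.0672224
  f_C = e^(−13.34)·13.34^7/7! = 0.0239978
  f_D = e^(−13.96)·13.96^7/7! = 0.0177426
Unnormalised posteriors:
  π_A·f_A = 0.16 × 0.00572673 = 0.000916276
  π_B·f_B = 0.23 × 0.0672224 = 0.0154611
  π_C·f_C = 0.38 × 0.0239978 = 0.00911917
  π_D·f_D = 0.23 × 0.0177426 = 0.00408079
Marginal: 0.000916276 + 0.0154611 + 0.00911917 + 0.00408079 = 0.0295774
P(Regime D | 7 calls) = 0.00408079 / 0.0295774 ≈ 0.1380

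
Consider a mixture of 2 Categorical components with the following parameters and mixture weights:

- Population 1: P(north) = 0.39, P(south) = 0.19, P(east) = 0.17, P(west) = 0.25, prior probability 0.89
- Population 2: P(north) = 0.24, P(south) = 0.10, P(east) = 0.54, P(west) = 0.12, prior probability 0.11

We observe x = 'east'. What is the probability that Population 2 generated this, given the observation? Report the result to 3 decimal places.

0.282

The responsibility of component k is P(Z=k) f_k(x) divided by Σ_j P(Z=j) f_j(x).
Component likelihoods at x = 'east':
  L_1 = P(east | comp) = 0.17
  L_2 = P(east | comp) = 0.54
Prior × likelihood for each component:
  P(Z=1)·L_1 = 0.89 × 0.17 = 0.1513
  P(Z=2)·L_2 = 0.11 × 0.54 = 0.0594
Normaliser: 0.1513 + 0.0594 = 0.2107
Responsibility of Population 2: 0.0594 / 0.2107 ≈ 0.282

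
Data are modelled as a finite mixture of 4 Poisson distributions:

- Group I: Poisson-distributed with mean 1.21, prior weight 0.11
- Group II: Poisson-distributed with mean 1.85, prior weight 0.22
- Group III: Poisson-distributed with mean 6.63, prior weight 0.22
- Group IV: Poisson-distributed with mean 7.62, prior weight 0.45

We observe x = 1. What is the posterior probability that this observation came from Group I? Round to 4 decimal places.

0.3699

Posterior ∝ prior × likelihood, so P(k | x) ∝ π_k f_k(x); normalise over all components.
Evaluate each component's likelihood at the observed value:
  L_I = e^(−1.21)·1.21^1/1! = 0.360819
  L_II = e^(−1.85)·1.85^1/1! = 0.290889
  L_III = e^(−6.63)·6.63^1/1! = 0.00875268
  L_IV = e^(−7.62)·7.62^1/1! = 0.00373793
Multiply by the mixture weights:
  π_I·L_I = 0.11 × 0.360819 = 0.0396901
  π_II·L_II = 0.22 × 0.290889 = 0.0639955
  π_III·L_III = 0.22 × 0.00875268 = 0.00192559
  π_IV·L_IV = 0.45 × 0.00373793 = 0.00168207
Sum: 0.0396901 + 0.0639955 + 0.00192559 + 0.00168207 = 0.107293
P(Group I | 1) ≈ 0.3699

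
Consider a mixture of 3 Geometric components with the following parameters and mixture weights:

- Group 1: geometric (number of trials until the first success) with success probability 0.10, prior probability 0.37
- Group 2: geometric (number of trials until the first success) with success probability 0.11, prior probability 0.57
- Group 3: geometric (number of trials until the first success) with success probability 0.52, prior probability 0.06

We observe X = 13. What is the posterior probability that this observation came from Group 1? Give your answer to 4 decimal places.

By Bayes' theorem, P(k | x) = π_k f_k(x) / Σ_j π_j f_j(x).
Geometric probabilities:
  f_1 = 0.028243
  f_2 = 0.0271689
  f_3 = 7.77854e-05
Weight by the priors:
  π_1·f_1 = 0.37 × 0.028243 = 0.0104499
  π_2·f_2 = 0.57 × 0.0271689 = 0.0154863
  π_3·f_3 = 0.06 × 7.77854e-05 = 4.66713e-06
Marginal: 0.0104499 + 0.0154863 + 4.66713e-06 = 0.0259409
Responsibility of Group 1: 0.0104499 / 0.0259409 ≈ 0.4028

0.4028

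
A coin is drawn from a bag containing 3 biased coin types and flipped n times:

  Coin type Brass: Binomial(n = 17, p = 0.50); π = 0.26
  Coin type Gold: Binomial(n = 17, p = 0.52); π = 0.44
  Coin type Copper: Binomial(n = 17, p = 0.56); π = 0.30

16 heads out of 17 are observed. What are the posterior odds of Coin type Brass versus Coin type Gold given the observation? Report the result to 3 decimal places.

Posterior odds = (w_i f_i(x)) / (w_j f_j(x)); the normalising sum cancels.
Binomial probabilities:
  p_Brass = C(17,16)·0.50^16·0.50^1 = 17·1.52588e-05·0.5 = 0.0001297
  p_Gold = C(17,16)·0.52^16·0.48^1 = 17·2.85794e-05·0.48 = 0.000233208
  p_Copper = C(17,16)·0.56^16·0.44^1 = 17·9.35424e-05·0.44 = 0.000699697
Odds = (0.26/0.44) × (0.0001297/0.000233208) = 0.590909 × 0.556154 ≈ 0.329

0.329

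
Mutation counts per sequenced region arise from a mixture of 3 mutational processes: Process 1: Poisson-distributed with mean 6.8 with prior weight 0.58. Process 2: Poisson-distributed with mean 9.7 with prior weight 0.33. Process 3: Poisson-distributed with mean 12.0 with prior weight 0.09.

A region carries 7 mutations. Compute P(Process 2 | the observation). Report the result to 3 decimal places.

P(component k | x) = π_k·f_k(x) / marginal(x), where marginal(x) = Σ_j π_j·f_j(x).
Evaluate each component's likelihood at the observed value:
  L_1 = e^(−6.8)·6.8^7/7! = 0.148569
  L_2 = e^(−9.7)·9.7^7/7! = 0.0982461
  L_3 = e^(−12.0)·12.0^7/7! = 0.0436822
Multiply by the mixture weights:
  π_1·L_1 = 0.58 × 0.148569 = 0.0861703
  π_2·L_2 = 0.33 × 0.0982461 = 0.0324212
  π_3·L_3 = 0.09 × 0.0436822 = 0.0039314
Denominator: 0.0861703 + 0.0324212 + 0.0039314 = 0.122523
P(Process 2 | the observation) ≈ 0.265

0.265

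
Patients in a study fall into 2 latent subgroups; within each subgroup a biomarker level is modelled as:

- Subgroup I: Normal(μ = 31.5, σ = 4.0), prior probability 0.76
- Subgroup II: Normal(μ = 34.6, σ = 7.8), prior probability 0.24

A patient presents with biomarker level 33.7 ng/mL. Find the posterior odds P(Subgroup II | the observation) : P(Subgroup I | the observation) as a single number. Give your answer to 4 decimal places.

Posterior odds = (w_i f_i(x)) / (w_j f_j(x)); the normalising sum cancels.
Normal densities:
  L_I = (1/(4.0·√(2π)))·exp(−(33.7−31.5)²/(2·4.0²)) = 0.099736·exp(-0.15125) = 0.085736
  L_II = (1/(7.8·√(2π)))·exp(−(33.7−34.6)²/(2·7.8²)) = 0.051146·exp(-0.00666) = 0.0508071
Posterior odds = (w_II·L_II) / (w_I·L_I) = (0.24·0.0508071) / (0.76·0.085736) = 0.0121937 / 0.0651593 ≈ 0.1871

0.1871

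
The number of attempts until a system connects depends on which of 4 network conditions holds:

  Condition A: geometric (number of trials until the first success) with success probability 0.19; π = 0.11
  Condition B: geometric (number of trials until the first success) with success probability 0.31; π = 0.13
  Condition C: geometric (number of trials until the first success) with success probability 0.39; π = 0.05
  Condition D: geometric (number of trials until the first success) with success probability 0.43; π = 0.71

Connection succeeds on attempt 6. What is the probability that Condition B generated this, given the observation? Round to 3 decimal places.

0.188

Apply Bayes' rule: the posterior for each component is proportional to its prior times its likelihood at x.
Evaluate each component's likelihood at the observed value:
  p_A = 0.0662489
  p_B = 0.048485
  p_C = 0.0329393
  p_D = 0.0258728
Unnormalised posteriors:
  P(Z=A)·p_A = 0.11 × 0.0662489 = 0.00728738
  P(Z=B)·p_B = 0.13 × 0.048485 = 0.00630305
  P(Z=C)·p_C = 0.05 × 0.0329393 = 0.00164696
  P(Z=D)·p_D = 0.71 × 0.0258728 = 0.0183697
Denominator: 0.00728738 + 0.00630305 + 0.00164696 + 0.0183697 = 0.033607
Responsibility of Condition B: 0.00630305 / 0.033607 ≈ 0.188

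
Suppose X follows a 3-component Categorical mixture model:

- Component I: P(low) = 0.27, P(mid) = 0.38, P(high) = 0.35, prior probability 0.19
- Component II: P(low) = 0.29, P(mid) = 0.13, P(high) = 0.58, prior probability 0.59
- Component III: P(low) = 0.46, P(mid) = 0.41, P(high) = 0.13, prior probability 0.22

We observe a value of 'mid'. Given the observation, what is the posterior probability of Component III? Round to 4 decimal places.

0.3772

Posterior ∝ prior × likelihood, so P(k | x) ∝ w_k f_k(x); normalise over all components.
Component likelihoods at x = 'mid':
  L_I = 0.38
  L_II = 0.13
  L_III = 0.41
Unnormalised posteriors:
  w_I·L_I = 0.19 × 0.38 = 0.0722
  w_II·L_II = 0.59 × 0.13 = 0.0767
  w_III·L_III = 0.22 × 0.41 = 0.0902
Sum: 0.0722 + 0.0767 + 0.0902 = 0.2391
Responsibility of Component III: 0.0902 / 0.2391 ≈ 0.3772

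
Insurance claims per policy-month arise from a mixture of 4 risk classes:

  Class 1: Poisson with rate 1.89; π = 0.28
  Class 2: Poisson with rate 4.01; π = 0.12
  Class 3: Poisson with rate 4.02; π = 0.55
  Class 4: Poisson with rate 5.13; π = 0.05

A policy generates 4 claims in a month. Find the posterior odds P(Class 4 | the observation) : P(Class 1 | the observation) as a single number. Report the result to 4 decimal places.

0.3796

Since P(k|x) ∝ w_k f_k(x), the posterior odds are w_i f_i(x) / (w_j f_j(x)).
Evaluate each component's likelihood at the observed value:
  f_1 = e^(−1.89)·1.89^4/4! = 0.0803192
  f_2 = e^(−4.01)·4.01^4/4! = 0.195364
  f_3 = e^(−4.02)·4.02^4/4! = 0.195357
  f_4 = e^(−5.13)·5.13^4/4! = 0.170737
Odds = (0.05/0.28) × (0.170737/0.0803192) = 0.178571 × 2.12573 ≈ 0.3796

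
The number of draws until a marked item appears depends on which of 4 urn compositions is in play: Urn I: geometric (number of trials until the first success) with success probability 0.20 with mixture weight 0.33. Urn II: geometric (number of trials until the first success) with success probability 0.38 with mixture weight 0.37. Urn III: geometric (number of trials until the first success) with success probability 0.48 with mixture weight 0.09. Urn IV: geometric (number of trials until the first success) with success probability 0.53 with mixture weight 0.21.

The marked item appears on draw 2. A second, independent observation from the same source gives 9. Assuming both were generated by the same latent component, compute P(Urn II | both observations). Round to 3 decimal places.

0.276

By Bayes' theorem, P(k | x) = π_k f_k(x) / Σ_j π_j f_j(x).
Since both observations come from the same component, the likelihood for component k is f_k(x₁)·f_k(x₂).
  f_I = [0.20·(1−0.20)^1 = 0.20·0.8 = 0.16] × [0.0335544] = 0.00536871
  f_II = [0.38·(1−0.38)^1 = 0.38·0.62 = 0.2356] × [0.00829692] = 0.00195476
  f_III = [0.48·(1−0.48)^1 = 0.48·0.52 = 0.2496] × [0.00256607] = 0.00064049
  f_IV = [0.53·(1−0.53)^1 = 0.53·0.47 = 0.2491] × [0.001262] = 0.000314364
Unnormalised posteriors:
  π_I·f_I = 0.33 × 0.00536871 = 0.00177167
  π_II·f_II = 0.37 × 0.00195476 = 0.000723259
  π_III·f_III = 0.09 × 0.00064049 = 5.76441e-05
  π_IV·f_IV = 0.21 × 0.000314364 = 6.60164e-05
Normaliser: 0.00177167 + 0.000723259 + 5.76441e-05 + 6.60164e-05 = 0.00261859
Responsibility of Urn II: 0.000723259 / 0.00261859 ≈ 0.276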